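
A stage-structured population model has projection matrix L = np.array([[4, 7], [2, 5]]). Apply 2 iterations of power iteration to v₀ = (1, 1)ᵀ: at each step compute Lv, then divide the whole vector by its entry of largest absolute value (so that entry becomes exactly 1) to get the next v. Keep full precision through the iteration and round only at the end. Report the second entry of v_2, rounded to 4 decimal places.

0.6129

Lv0 = (11.00000, 7.00000); divide by 11.00000 → v1 = (1.00000, 0.63636)
Lv1 = (8.45455, 5.18182); divide by 8.45455 → v2 = (1.00000, 0.61290)
Requested entry of v2: 57/93 = 0.6129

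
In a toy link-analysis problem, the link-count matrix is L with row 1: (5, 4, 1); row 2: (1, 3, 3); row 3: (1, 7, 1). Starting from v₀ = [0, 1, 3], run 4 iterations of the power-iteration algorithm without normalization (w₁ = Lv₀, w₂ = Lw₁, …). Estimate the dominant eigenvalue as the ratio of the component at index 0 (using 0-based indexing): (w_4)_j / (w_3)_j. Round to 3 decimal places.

λ ≈ 8.689

w1 = Lv₀ = (7, 12, 10)
w2 = Lw1 = (93, 73, 101)
w3 = Lw2 = (858, 615, 705)
w4 = Lw3 = (7455, 4818, 5868)
Ratio at component: 7455 / 858 = 8.689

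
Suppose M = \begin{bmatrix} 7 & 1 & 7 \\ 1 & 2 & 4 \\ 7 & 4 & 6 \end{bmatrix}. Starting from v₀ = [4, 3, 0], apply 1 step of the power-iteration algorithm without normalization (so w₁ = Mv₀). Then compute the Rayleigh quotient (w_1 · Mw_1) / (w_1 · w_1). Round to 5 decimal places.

w1 = Mv₀ = (31, 10, 40)
Mw1 = (507, 211, 497)
w1·Mw1 = 31·507 + 10·211 + 40·497 = 37707; w1·w1 = 31·31 + 10·10 + 40·40 = 2661
λ ≈ 37707/2661 = 14.17024

14.17024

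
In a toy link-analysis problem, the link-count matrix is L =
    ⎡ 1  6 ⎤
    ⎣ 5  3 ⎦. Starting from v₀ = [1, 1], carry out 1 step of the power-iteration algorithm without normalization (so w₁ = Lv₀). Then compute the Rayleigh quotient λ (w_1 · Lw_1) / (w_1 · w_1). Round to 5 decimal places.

w1 = Lv₀ = (1·1 + 6·1; 5·1 + 3·1) = (7, 8)
Lw1 = (55, 59)
w1·Lw1 = 7·55 + 8·59 = 857; w1·w1 = 7·7 + 8·8 = 113
λ ≈ 857/113 = 7.58407

7.58407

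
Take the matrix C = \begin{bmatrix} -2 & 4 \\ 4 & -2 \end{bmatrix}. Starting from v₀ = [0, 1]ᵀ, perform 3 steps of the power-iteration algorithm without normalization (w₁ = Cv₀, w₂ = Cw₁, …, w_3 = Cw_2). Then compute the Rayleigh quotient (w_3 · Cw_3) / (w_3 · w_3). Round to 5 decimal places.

w1 = Cv₀ = (4, -2)
w2 = Cw1 = (-16, 20)
w3 = Cw2 = (112, -104)
Cw3 = (-640, 656)
w3·Cw3 = 112·(-640) + (-104)·656 = -139904; w3·w3 = 112·112 + (-104)·(-104) = 23360
λ ≈ -139904/23360 = -5.98904

λ ≈ -5.98904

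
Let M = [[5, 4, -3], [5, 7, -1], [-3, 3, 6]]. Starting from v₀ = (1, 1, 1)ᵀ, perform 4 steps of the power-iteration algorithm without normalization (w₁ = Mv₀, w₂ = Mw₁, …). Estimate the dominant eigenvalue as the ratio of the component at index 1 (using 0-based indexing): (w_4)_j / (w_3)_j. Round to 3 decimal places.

9.365

w1 = Mv₀ = (5·1 + 4·1 + (-3)·1; 5·1 + 7·1 + (-1)·1; (-3)·1 + 3·1 + 6·1) = (6, 11, 6)
w2 = Mw1 = (5·6 + 4·11 + (-3)·6; 5·6 + 7·11 + (-1)·6; (-3)·6 + 3·11 + 6·6) = (56, 101, 51)
w3 = Mw2 = (531, 936, 441)
w4 = Mw3 = (5076, 8766, 3861)
Ratio at component: 8766 / 936 = 9.365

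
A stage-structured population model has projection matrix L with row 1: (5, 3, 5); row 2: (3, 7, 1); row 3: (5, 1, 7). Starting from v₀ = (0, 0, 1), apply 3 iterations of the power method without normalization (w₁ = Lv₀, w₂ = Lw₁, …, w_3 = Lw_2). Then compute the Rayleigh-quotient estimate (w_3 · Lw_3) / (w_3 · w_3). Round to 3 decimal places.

w1 = Lv₀ = (5·0 + 3·0 + 5·1; 3·0 + 7·0 + 1·1; 5·0 + 1·0 + 7·1) = (5, 1, 7)
w2 = Lw1 = (5·5 + 3·1 + 5·7; 3·5 + 7·1 + 1·7; 5·5 + 1·1 + 7·7) = (63, 29, 75)
w3 = Lw2 = (777, 467, 869)
Lw3 = (9631, 6469, 10435)
w3·Lw3 = 777·9631 + 467·6469 + 869·10435 = 19572325; w3·w3 = 777·777 + 467·467 + 869·869 = 1576979
λ ≈ 19572325/1576979 = 12.411

12.411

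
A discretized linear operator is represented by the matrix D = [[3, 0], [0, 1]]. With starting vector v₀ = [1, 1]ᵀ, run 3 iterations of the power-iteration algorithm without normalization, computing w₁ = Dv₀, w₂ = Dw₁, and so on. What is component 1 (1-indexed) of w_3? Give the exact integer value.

27

w1 = Dv₀ = (3·1 + 0·1; 0·1 + 1·1) = (3, 1)
w2 = Dw1 = (3·3 + 0·1; 0·3 + 1·1) = (9, 1)
w3 = Dw2 = (27, 1)
The requested component of w3 is 27.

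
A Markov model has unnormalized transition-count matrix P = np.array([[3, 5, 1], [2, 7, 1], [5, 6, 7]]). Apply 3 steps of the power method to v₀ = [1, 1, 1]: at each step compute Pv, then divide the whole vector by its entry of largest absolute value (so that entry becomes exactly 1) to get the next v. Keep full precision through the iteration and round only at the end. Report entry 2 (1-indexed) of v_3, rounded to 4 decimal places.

0.4263

Pv0 = (9.00000, 10.00000, 18.00000); divide by 18.00000 → v1 = (0.50000, 0.55556, 1.00000)
Pv1 = (5.27778, 5.88889, 12.83333); divide by 12.83333 → v2 = (0.41126, 0.45887, 1.00000)
Pv2 = (4.52814, 5.03463, 11.80952); divide by 11.80952 → v3 = (0.38343, 0.42632, 1.00000)
Requested entry of v3: 1163/2728 = 0.4263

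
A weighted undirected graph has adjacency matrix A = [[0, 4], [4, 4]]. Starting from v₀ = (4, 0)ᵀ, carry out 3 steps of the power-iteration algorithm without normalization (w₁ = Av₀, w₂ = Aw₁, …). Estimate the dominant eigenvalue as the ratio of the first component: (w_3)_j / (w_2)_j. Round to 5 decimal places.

4.00000

w1 = Av₀ = (0·4 + 4·0; 4·4 + 4·0) = (0, 16)
w2 = Aw1 = (0·0 + 4·16; 4·0 + 4·16) = (64, 64)
w3 = Aw2 = (256, 512)
Ratio at component: 256 / 64 = 4.00000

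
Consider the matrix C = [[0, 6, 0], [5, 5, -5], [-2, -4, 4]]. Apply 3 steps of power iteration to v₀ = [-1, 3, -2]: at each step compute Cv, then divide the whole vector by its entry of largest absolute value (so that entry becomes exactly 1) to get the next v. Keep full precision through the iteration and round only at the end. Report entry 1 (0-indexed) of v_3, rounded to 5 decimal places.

Cv0 = (18.000000, 20.000000, -18.000000); divide by 20.000000 → v1 = (0.900000, 1.000000, -0.900000)
Cv1 = (6.000000, 14.000000, -9.400000); divide by 14.000000 → v2 = (0.428571, 1.000000, -0.671429)
Cv2 = (6.000000, 10.500000, -7.542857); divide by 10.500000 → v3 = (0.571429, 1.000000, -0.718367)
Requested entry of v3: 2940/2940 = 1.00000

1.00000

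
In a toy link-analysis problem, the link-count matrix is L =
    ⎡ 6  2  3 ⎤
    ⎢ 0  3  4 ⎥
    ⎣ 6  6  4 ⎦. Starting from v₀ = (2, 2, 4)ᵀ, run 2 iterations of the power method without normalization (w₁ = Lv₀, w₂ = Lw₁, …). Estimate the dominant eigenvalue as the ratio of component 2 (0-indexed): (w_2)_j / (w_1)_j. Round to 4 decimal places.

w1 = Lv₀ = (28, 22, 40)
w2 = Lw1 = (332, 226, 460)
Ratio at component: 460 / 40 = 11.5000

11.5000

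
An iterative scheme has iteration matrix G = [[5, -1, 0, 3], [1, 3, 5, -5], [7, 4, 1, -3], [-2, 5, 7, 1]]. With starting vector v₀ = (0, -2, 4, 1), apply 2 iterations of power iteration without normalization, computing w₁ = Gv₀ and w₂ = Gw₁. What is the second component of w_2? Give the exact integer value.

w1 = Gv₀ = (5, 9, -7, 19)
w2 = Gw1 = (73, -98, 7, 5)
The requested component of w2 is -98.

-98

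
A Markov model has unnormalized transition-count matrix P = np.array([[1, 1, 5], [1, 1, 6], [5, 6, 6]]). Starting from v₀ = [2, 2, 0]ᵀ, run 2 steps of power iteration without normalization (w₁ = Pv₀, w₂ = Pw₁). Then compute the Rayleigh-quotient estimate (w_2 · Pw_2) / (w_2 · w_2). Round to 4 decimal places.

w1 = Pv₀ = (4, 4, 22)
w2 = Pw1 = (118, 140, 176)
Pw2 = (1138, 1314, 2486)
w2·Pw2 = 118·1138 + 140·1314 + 176·2486 = 755780; w2·w2 = 118·118 + 140·140 + 176·176 = 64500
λ ≈ 755780/64500 = 11.7175

λ ≈ 11.7175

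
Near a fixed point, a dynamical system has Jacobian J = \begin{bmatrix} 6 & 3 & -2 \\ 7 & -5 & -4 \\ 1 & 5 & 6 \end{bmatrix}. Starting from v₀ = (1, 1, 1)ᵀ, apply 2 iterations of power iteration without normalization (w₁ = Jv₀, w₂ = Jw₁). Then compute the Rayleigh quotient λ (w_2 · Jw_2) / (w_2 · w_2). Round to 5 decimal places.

w1 = Jv₀ = (6·1 + 3·1 + (-2)·1; 7·1 + (-5)·1 + (-4)·1; 1·1 + 5·1 + 6·1) = (7, -2, 12)
w2 = Jw1 = (6·7 + 3·(-2) + (-2)·12; 7·7 + (-5)·(-2) + (-4)·12; 1·7 + 5·(-2) + 6·12) = (12, 11, 69)
Jw2 = (-33, -247, 481)
w2·Jw2 = 12·(-33) + 11·(-247) + 69·481 = 30076; w2·w2 = 12·12 + 11·11 + 69·69 = 5026
λ ≈ 30076/5026 = 5.98408

λ ≈ 5.98408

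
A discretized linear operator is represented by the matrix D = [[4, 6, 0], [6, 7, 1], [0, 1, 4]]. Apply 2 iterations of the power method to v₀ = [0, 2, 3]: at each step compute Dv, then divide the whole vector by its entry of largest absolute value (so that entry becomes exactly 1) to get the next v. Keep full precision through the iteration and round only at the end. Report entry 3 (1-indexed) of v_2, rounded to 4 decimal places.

Dv0 = (12.00000, 17.00000, 14.00000); divide by 17.00000 → v1 = (0.70588, 1.00000, 0.82353)
Dv1 = (8.82353, 12.05882, 4.29412); divide by 12.05882 → v2 = (0.73171, 1.00000, 0.35610)
Requested entry of v2: 73/205 = 0.3561

0.3561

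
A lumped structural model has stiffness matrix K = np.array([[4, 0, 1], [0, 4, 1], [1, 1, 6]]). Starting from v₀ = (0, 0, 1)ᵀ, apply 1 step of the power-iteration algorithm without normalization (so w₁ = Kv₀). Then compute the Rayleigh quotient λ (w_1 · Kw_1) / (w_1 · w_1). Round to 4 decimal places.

w1 = Kv₀ = (4·0 + 0·0 + 1·1; 0·0 + 4·0 + 1·1; 1·0 + 1·0 + 6·1) = (1, 1, 6)
Kw1 = (10, 10, 38)
w1·Kw1 = 1·10 + 1·10 + 6·38 = 248; w1·w1 = 1·1 + 1·1 + 6·6 = 38
λ ≈ 248/38 = 6.5263

6.5263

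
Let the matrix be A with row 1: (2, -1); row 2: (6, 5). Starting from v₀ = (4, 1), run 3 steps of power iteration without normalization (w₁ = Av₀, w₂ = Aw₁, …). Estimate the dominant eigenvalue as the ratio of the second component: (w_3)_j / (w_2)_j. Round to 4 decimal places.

4.5187

w1 = Av₀ = (7, 29)
w2 = Aw1 = (-15, 187)
w3 = Aw2 = (-217, 845)
Ratio at component: 845 / 187 = 4.5187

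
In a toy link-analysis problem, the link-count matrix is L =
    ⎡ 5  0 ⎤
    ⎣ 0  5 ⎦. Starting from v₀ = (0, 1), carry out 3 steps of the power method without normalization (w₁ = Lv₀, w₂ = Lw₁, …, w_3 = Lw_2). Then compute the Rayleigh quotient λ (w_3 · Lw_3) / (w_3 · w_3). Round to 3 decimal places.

5.000

w1 = Lv₀ = (5·0 + 0·1; 0·0 + 5·1) = (0, 5)
w2 = Lw1 = (5·0 + 0·5; 0·0 + 5·5) = (0, 25)
w3 = Lw2 = (0, 125)
Lw3 = (0, 625)
w3·Lw3 = 0·0 + 125·625 = 78125; w3·w3 = 0·0 + 125·125 = 15625
λ ≈ 78125/15625 = 5.000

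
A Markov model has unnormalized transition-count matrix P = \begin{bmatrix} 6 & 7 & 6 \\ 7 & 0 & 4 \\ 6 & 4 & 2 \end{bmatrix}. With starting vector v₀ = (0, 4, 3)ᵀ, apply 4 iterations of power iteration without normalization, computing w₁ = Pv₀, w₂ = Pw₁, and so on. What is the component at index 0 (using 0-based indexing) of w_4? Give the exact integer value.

w1 = Pv₀ = (6·0 + 7·4 + 6·3; 7·0 + 0·4 + 4·3; 6·0 + 4·4 + 2·3) = (46, 12, 22)
w2 = Pw1 = (6·46 + 7·12 + 6·22; 7·46 + 0·12 + 4·22; 6·46 + 4·12 + 2·22) = (492, 410, 368)
w3 = Pw2 = (8030, 4916, 5328)
w4 = Pw3 = (114560, 77522, 78500)
The requested component of w4 is 114560.

114560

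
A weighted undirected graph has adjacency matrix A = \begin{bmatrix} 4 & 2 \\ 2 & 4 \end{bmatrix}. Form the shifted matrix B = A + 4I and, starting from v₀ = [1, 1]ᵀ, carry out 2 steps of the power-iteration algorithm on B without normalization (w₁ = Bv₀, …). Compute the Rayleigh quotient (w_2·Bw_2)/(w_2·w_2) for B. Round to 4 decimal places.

B = A + 4I has rows (8, 2); (2, 8)
w1 = Bv₀ = (10, 10)
w2 = Bw1 = (100, 100)
Bw2 = (1000, 1000)
w2·Bw2 = 200000; w2·w2 = 20000; μ ≈ 200000/20000 = 10.0000

10.0000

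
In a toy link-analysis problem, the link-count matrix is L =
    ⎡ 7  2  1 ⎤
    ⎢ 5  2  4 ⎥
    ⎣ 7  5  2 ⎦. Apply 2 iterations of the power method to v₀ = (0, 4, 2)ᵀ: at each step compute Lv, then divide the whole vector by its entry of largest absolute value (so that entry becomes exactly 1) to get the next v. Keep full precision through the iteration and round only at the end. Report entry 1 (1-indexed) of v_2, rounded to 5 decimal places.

Lv0 = (10.000000, 16.000000, 24.000000); divide by 24.000000 → v1 = (0.416667, 0.666667, 1.000000)
Lv1 = (5.250000, 7.416667, 8.250000); divide by 8.250000 → v2 = (0.636364, 0.898990, 1.000000)
Requested entry of v2: 126/198 = 0.63636

0.63636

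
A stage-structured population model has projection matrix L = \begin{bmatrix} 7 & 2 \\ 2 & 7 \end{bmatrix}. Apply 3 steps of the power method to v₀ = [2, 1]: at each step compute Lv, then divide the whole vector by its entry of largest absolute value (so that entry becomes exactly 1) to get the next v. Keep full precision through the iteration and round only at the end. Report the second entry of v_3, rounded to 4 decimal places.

Lv0 = (16.00000, 11.00000); divide by 16.00000 → v1 = (1.00000, 0.68750)
Lv1 = (8.37500, 6.81250); divide by 8.37500 → v2 = (1.00000, 0.81343)
Lv2 = (8.62687, 7.69403); divide by 8.62687 → v3 = (1.00000, 0.89187)
Requested entry of v3: 1031/1156 = 0.8919

0.8919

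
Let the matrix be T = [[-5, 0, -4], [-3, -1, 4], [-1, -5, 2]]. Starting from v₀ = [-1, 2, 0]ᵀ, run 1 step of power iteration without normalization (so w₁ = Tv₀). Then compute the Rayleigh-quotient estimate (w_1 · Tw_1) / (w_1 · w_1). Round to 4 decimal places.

w1 = Tv₀ = (5, 1, -9)
Tw1 = (11, -52, -28)
w1·Tw1 = 5·11 + 1·(-52) + (-9)·(-28) = 255; w1·w1 = 5·5 + 1·1 + (-9)·(-9) = 107
λ ≈ 255/107 = 2.3832

2.3832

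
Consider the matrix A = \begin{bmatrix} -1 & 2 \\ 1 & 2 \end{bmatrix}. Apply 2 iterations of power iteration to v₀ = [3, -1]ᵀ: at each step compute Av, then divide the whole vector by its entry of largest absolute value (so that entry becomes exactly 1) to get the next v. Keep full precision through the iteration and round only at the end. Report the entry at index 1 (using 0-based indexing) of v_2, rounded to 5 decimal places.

-0.42857

Av0 = (-5.000000, 1.000000); divide by -5.000000 → v1 = (1.000000, -0.200000)
Av1 = (-1.400000, 0.600000); divide by -1.400000 → v2 = (1.000000, -0.428571)
Requested entry of v2: -3/7 = -0.42857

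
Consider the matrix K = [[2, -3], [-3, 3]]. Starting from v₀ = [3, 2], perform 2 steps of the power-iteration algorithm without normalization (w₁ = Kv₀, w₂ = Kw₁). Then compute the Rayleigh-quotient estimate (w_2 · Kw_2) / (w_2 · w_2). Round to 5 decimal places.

w1 = Kv₀ = (0, -3)
w2 = Kw1 = (9, -9)
Kw2 = (45, -54)
w2·Kw2 = 9·45 + (-9)·(-54) = 891; w2·w2 = 9·9 + (-9)·(-9) = 162
λ ≈ 891/162 = 5.50000

5.50000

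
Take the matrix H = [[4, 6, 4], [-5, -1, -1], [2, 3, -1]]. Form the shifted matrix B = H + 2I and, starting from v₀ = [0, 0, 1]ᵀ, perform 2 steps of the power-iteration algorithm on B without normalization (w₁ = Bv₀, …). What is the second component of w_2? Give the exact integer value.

B = H + 2I has rows (6, 6, 4); (-5, 1, -1); (2, 3, 1)
w1 = Bv₀ = (6·0 + 6·0 + 4·1; (-5)·0 + 1·0 + (-1)·1; 2·0 + 3·0 + 1·1) = (4, -1, 1)
w2 = Bw1 = (6·4 + 6·(-1) + 4·1; (-5)·4 + 1·(-1) + (-1)·1; 2·4 + 3·(-1) + 1·1) = (22, -22, 6)
Requested component of w2: -22

-22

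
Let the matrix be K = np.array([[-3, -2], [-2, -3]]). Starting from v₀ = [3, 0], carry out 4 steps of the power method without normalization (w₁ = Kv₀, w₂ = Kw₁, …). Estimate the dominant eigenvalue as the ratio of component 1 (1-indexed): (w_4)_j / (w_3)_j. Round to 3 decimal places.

w1 = Kv₀ = ((-3)·3 + (-2)·0; (-2)·3 + (-3)·0) = (-9, -6)
w2 = Kw1 = ((-3)·(-9) + (-2)·(-6); (-2)·(-9) + (-3)·(-6)) = (39, 36)
w3 = Kw2 = (-189, -186)
w4 = Kw3 = (939, 936)
Ratio at component: 939 / -189 = -4.968

-4.968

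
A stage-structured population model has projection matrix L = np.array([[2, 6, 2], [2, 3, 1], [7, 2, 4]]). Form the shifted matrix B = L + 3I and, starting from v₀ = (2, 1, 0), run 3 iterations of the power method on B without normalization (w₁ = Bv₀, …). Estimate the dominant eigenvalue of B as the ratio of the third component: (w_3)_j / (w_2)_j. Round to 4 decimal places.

B = L + 3I has rows (5, 6, 2); (2, 6, 1); (7, 2, 7)
w1 = Bv₀ = (5·2 + 6·1 + 2·0; 2·2 + 6·1 + 1·0; 7·2 + 2·1 + 7·0) = (16, 10, 16)
w2 = Bw1 = (5·16 + 6·10 + 2·16; 2·16 + 6·10 + 1·16; 7·16 + 2·10 + 7·16) = (172, 108, 244)
w3 = Bw2 = (1996, 1236, 3128)
Ratio: 3128/244 = 12.8197

12.8197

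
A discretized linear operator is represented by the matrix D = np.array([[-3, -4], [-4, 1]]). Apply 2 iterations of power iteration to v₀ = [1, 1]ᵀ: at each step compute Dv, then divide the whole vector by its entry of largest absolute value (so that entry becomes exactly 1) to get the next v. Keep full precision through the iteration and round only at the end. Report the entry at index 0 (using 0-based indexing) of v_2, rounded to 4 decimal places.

1.0000

Dv0 = (-7.00000, -3.00000); divide by -7.00000 → v1 = (1.00000, 0.42857)
Dv1 = (-4.71429, -3.57143); divide by -4.71429 → v2 = (1.00000, 0.75758)
Requested entry of v2: 33/33 = 1.0000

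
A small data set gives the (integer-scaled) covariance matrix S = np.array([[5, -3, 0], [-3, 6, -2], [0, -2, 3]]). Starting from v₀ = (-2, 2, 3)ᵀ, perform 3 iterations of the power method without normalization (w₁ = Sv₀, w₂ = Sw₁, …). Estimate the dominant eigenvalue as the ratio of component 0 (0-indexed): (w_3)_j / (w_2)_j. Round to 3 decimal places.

w1 = Sv₀ = (5·(-2) + (-3)·2 + 0·3; (-3)·(-2) + 6·2 + (-2)·3; 0·(-2) + (-2)·2 + 3·3) = (-16, 12, 5)
w2 = Sw1 = (5·(-16) + (-3)·12 + 0·5; (-3)·(-16) + 6·12 + (-2)·5; 0·(-16) + (-2)·12 + 3·5) = (-116, 110, -9)
w3 = Sw2 = (-910, 1026, -247)
Ratio at component: -910 / -116 = 7.845

7.845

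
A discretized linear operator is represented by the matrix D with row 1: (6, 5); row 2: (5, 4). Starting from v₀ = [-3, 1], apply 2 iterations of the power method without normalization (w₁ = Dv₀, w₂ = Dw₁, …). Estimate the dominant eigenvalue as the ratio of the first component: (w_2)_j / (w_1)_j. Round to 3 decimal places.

λ ≈ 10.231

w1 = Dv₀ = (6·(-3) + 5·1; 5·(-3) + 4·1) = (-13, -11)
w2 = Dw1 = (6·(-13) + 5·(-11); 5·(-13) + 4·(-11)) = (-133, -109)
Ratio at component: -133 / -13 = 10.231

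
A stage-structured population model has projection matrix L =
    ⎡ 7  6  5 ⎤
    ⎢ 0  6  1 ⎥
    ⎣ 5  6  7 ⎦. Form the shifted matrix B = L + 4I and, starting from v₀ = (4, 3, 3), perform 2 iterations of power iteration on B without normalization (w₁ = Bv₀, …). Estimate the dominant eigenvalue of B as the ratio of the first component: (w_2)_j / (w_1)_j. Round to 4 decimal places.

18.1818

B = L + 4I has rows (11, 6, 5); (0, 10, 1); (5, 6, 11)
w1 = Bv₀ = (77, 33, 71)
w2 = Bw1 = (1400, 401, 1364)
Ratio: 1400/77 = 18.1818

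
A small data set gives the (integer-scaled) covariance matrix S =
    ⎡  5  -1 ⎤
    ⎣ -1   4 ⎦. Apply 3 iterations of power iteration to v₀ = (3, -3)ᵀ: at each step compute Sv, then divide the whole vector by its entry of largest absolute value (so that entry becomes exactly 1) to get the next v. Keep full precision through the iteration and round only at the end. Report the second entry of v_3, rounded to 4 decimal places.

Sv0 = (18.00000, -15.00000); divide by 18.00000 → v1 = (1.00000, -0.83333)
Sv1 = (5.83333, -4.33333); divide by 5.83333 → v2 = (1.00000, -0.74286)
Sv2 = (5.74286, -3.97143); divide by 5.74286 → v3 = (1.00000, -0.69154)
Requested entry of v3: -417/603 = -0.6915

-0.6915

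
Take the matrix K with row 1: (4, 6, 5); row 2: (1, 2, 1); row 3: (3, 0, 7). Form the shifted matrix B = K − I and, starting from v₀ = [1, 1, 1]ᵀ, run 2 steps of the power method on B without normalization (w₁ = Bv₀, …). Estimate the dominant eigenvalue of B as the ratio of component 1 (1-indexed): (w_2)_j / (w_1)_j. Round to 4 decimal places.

B = K − I has rows (3, 6, 5); (1, 1, 1); (3, 0, 6)
w1 = Bv₀ = (14, 3, 9)
w2 = Bw1 = (105, 26, 96)
Ratio: 105/14 = 7.5000

μ ≈ 7.5000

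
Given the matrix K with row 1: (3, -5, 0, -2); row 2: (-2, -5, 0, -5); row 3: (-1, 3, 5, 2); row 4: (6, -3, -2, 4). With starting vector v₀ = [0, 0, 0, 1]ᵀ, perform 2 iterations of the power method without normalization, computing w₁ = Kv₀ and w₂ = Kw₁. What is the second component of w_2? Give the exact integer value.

9

w1 = Kv₀ = (3·0 + (-5)·0 + 0·0 + (-2)·1; (-2)·0 + (-5)·0 + 0·0 + (-5)·1; (-1)·0 + 3·0 + 5·0 + 2·1; 6·0 + (-3)·0 + (-2)·0 + 4·1) = (-2, -5, 2, 4)
w2 = Kw1 = (3·(-2) + (-5)·(-5) + 0·2 + (-2)·4; (-2)·(-2) + (-5)·(-5) + 0·2 + (-5)·4; (-1)·(-2) + 3·(-5) + 5·2 + 2·4; 6·(-2) + (-3)·(-5) + (-2)·2 + 4·4) = (11, 9, 5, 15)
The requested component of w2 is 9.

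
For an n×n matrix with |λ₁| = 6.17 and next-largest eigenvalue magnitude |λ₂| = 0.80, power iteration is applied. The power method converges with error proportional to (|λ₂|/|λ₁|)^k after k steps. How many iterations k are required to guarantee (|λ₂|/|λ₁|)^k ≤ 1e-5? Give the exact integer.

6

|λ₂/λ₁| = 0.80/6.17 = 0.12966
Need k ≥ ln(1e-5) / ln(0.12966) = -11.5129 / -2.0428 ≈ 5.636
Smallest integer k satisfying the bound: 6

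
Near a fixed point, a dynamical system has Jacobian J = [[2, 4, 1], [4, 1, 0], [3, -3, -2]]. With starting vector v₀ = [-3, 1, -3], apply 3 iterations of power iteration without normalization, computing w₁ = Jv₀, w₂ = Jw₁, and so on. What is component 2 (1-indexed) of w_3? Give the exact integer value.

-271

w1 = Jv₀ = (-5, -11, -6)
w2 = Jw1 = (-60, -31, 30)
w3 = Jw2 = (-214, -271, -147)
The requested component of w3 is -271.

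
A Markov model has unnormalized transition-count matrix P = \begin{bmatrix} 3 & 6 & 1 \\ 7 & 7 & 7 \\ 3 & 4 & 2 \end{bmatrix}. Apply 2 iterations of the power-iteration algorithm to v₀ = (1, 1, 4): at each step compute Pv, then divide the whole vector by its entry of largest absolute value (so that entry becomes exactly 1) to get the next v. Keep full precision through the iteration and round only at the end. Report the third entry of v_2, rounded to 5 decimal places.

0.48367

Pv0 = (13.000000, 42.000000, 15.000000); divide by 42.000000 → v1 = (0.309524, 1.000000, 0.357143)
Pv1 = (7.285714, 11.666667, 5.642857); divide by 11.666667 → v2 = (0.624490, 1.000000, 0.483673)
Requested entry of v2: 237/490 = 0.48367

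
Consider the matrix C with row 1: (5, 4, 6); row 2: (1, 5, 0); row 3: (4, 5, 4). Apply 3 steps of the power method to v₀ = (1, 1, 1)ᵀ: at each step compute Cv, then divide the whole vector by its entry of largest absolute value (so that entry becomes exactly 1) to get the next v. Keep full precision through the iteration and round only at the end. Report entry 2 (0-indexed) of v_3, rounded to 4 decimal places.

Cv0 = (15.00000, 6.00000, 13.00000); divide by 15.00000 → v1 = (1.00000, 0.40000, 0.86667)
Cv1 = (11.80000, 3.00000, 9.46667); divide by 11.80000 → v2 = (1.00000, 0.25424, 0.80226)
Cv2 = (10.83051, 2.27119, 8.48023); divide by 10.83051 → v3 = (1.00000, 0.20970, 0.78299)
Requested entry of v3: 1501/1917 = 0.7830

0.7830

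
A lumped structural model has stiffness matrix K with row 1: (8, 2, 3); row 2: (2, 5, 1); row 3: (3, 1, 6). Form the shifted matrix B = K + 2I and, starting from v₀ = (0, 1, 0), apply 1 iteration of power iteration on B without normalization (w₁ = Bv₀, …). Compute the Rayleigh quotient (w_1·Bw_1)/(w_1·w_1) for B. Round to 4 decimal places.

8.7593

B = K + 2I has rows (10, 2, 3); (2, 7, 1); (3, 1, 8)
w1 = Bv₀ = (2, 7, 1)
Bw1 = (37, 54, 21)
w1·Bw1 = 473; w1·w1 = 54; μ ≈ 473/54 = 8.7593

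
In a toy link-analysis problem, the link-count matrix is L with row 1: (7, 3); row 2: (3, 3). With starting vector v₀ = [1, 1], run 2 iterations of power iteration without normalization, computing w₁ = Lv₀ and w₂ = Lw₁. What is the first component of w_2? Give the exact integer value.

88

w1 = Lv₀ = (10, 6)
w2 = Lw1 = (88, 48)
The requested component of w2 is 88.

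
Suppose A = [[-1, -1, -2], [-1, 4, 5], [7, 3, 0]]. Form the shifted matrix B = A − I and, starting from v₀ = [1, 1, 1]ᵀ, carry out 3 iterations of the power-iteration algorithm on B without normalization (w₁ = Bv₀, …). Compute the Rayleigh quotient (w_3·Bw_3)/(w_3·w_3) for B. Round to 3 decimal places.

μ ≈ 4.729

B = A − I has rows (-2, -1, -2); (-1, 3, 5); (7, 3, -1)
w1 = Bv₀ = ((-2)·1 + (-1)·1 + (-2)·1; (-1)·1 + 3·1 + 5·1; 7·1 + 3·1 + (-1)·1) = (-5, 7, 9)
w2 = Bw1 = ((-2)·(-5) + (-1)·7 + (-2)·9; (-1)·(-5) + 3·7 + 5·9; 7·(-5) + 3·7 + (-1)·9) = (-15, 71, -23)
w3 = Bw2 = (5, 113, 131)
Bw3 = (-385, 989, 243)
w3·Bw3 = 141665; w3·w3 = 29955; μ ≈ 141665/29955 = 4.729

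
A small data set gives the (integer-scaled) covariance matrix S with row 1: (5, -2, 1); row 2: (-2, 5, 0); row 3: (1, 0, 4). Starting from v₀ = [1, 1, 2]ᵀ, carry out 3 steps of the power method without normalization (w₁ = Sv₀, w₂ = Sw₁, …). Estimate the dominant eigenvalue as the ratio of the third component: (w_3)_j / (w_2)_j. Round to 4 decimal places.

4.6829

w1 = Sv₀ = (5, 3, 9)
w2 = Sw1 = (28, 5, 41)
w3 = Sw2 = (171, -31, 192)
Ratio at component: 192 / 41 = 4.6829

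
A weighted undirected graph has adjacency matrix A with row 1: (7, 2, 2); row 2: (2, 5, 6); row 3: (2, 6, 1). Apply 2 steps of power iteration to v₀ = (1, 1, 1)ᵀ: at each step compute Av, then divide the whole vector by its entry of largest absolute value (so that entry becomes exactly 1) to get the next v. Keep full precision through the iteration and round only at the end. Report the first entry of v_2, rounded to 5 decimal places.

Av0 = (11.000000, 13.000000, 9.000000); divide by 13.000000 → v1 = (0.846154, 1.000000, 0.692308)
Av1 = (9.307692, 10.846154, 8.384615); divide by 10.846154 → v2 = (0.858156, 1.000000, 0.773050)
Requested entry of v2: 121/141 = 0.85816

0.85816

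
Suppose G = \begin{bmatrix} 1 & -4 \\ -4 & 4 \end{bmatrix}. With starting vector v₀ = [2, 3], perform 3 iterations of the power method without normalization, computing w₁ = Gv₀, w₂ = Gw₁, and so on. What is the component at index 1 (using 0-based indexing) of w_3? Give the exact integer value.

328

w1 = Gv₀ = (1·2 + (-4)·3; (-4)·2 + 4·3) = (-10, 4)
w2 = Gw1 = (1·(-10) + (-4)·4; (-4)·(-10) + 4·4) = (-26, 56)
w3 = Gw2 = (-250, 328)
The requested component of w3 is 328.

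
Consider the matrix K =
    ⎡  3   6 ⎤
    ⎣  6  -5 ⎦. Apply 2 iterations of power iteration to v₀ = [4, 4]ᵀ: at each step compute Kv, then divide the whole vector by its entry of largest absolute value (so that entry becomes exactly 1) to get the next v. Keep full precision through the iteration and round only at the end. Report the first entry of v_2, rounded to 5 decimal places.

Kv0 = (36.000000, 4.000000); divide by 36.000000 → v1 = (1.000000, 0.111111)
Kv1 = (3.666667, 5.444444); divide by 5.444444 → v2 = (0.673469, 1.000000)
Requested entry of v2: 132/196 = 0.67347

0.67347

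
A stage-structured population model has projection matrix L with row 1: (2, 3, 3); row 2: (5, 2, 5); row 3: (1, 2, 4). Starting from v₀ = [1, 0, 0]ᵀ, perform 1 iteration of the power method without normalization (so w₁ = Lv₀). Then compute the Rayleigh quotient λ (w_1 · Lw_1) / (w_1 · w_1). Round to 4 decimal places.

λ ≈ 6.1667

w1 = Lv₀ = (2, 5, 1)
Lw1 = (22, 25, 16)
w1·Lw1 = 2·22 + 5·25 + 1·16 = 185; w1·w1 = 2·2 + 5·5 + 1·1 = 30
λ ≈ 185/30 = 6.1667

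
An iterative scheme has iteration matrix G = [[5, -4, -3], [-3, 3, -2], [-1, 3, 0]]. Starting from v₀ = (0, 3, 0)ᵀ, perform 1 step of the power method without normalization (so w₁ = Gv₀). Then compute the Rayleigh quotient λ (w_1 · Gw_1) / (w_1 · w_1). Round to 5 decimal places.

7.29412

w1 = Gv₀ = (5·0 + (-4)·3 + (-3)·0; (-3)·0 + 3·3 + (-2)·0; (-1)·0 + 3·3 + 0·0) = (-12, 9, 9)
Gw1 = (-123, 45, 39)
w1·Gw1 = (-12)·(-123) + 9·45 + 9·39 = 2232; w1·w1 = (-12)·(-12) + 9·9 + 9·9 = 306
λ ≈ 2232/306 = 7.29412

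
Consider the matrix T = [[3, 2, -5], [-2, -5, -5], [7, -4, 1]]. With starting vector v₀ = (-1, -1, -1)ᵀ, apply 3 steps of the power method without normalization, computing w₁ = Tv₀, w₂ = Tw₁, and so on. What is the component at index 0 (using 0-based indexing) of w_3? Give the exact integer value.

w1 = Tv₀ = (3·(-1) + 2·(-1) + (-5)·(-1); (-2)·(-1) + (-5)·(-1) + (-5)·(-1); 7·(-1) + (-4)·(-1) + 1·(-1)) = (0, 12, -4)
w2 = Tw1 = (3·0 + 2·12 + (-5)·(-4); (-2)·0 + (-5)·12 + (-5)·(-4); 7·0 + (-4)·12 + 1·(-4)) = (44, -40, -52)
w3 = Tw2 = (312, 372, 416)
The requested component of w3 is 312.

312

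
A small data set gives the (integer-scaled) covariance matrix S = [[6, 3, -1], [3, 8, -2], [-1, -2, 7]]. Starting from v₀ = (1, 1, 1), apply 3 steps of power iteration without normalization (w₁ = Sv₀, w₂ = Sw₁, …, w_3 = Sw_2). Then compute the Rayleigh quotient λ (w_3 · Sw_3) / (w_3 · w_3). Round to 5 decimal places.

w1 = Sv₀ = (6·1 + 3·1 + (-1)·1; 3·1 + 8·1 + (-2)·1; (-1)·1 + (-2)·1 + 7·1) = (8, 9, 4)
w2 = Sw1 = (6·8 + 3·9 + (-1)·4; 3·8 + 8·9 + (-2)·4; (-1)·8 + (-2)·9 + 7·4) = (71, 88, 2)
w3 = Sw2 = (688, 913, -233)
Sw3 = (7100, 9834, -4145)
w3·Sw3 = 688·7100 + 913·9834 + (-233)·(-4145) = 14829027; w3·w3 = 688·688 + 913·913 + (-233)·(-233) = 1361202
λ ≈ 14829027/1361202 = 10.89407

λ ≈ 10.89407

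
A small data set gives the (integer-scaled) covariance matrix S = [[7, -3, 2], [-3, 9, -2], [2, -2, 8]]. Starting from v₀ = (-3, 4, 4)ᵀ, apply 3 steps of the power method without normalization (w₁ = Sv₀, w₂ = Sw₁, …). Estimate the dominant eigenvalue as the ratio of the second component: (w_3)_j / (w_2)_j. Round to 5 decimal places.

w1 = Sv₀ = (7·(-3) + (-3)·4 + 2·4; (-3)·(-3) + 9·4 + (-2)·4; 2·(-3) + (-2)·4 + 8·4) = (-25, 37, 18)
w2 = Sw1 = (7·(-25) + (-3)·37 + 2·18; (-3)·(-25) + 9·37 + (-2)·18; 2·(-25) + (-2)·37 + 8·18) = (-250, 372, 20)
w3 = Sw2 = (-2826, 4058, -1084)
Ratio at component: 4058 / 372 = 10.90860

10.90860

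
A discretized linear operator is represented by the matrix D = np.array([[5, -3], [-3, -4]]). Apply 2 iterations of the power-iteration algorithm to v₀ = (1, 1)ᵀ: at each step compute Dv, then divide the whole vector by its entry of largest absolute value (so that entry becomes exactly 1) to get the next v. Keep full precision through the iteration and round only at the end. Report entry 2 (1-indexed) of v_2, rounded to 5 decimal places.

0.70968

Dv0 = (2.000000, -7.000000); divide by -7.000000 → v1 = (-0.285714, 1.000000)
Dv1 = (-4.428571, -3.142857); divide by -4.428571 → v2 = (1.000000, 0.709677)
Requested entry of v2: 22/31 = 0.70968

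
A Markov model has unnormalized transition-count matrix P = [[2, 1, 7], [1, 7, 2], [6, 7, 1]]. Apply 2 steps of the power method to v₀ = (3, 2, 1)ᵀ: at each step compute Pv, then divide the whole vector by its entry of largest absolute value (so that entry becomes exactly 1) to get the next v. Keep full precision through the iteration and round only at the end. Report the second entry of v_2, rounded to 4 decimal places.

0.7643

Pv0 = (15.00000, 19.00000, 33.00000); divide by 33.00000 → v1 = (0.45455, 0.57576, 1.00000)
Pv1 = (8.48485, 6.48485, 7.75758); divide by 8.48485 → v2 = (1.00000, 0.76429, 0.91429)
Requested entry of v2: 214/280 = 0.7643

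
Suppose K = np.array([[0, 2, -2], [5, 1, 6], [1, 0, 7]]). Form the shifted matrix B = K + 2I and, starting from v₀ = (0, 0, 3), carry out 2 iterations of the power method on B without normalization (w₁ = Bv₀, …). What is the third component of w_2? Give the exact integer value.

B = K + 2I has rows (2, 2, -2); (5, 3, 6); (1, 0, 9)
w1 = Bv₀ = (-6, 18, 27)
w2 = Bw1 = (-30, 186, 237)
Requested component of w2: 237

237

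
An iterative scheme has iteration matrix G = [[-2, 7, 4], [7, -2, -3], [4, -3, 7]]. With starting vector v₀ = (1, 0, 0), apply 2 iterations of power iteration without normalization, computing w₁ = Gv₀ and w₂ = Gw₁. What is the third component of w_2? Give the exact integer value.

-1

w1 = Gv₀ = (-2, 7, 4)
w2 = Gw1 = (69, -40, -1)
The requested component of w2 is -1.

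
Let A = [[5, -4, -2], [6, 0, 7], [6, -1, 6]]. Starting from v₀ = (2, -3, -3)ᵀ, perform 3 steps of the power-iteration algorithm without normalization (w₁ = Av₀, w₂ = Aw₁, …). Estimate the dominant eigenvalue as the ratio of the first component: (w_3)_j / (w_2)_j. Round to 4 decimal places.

λ ≈ 0.0220

w1 = Av₀ = (5·2 + (-4)·(-3) + (-2)·(-3); 6·2 + 0·(-3) + 7·(-3); 6·2 + (-1)·(-3) + 6·(-3)) = (28, -9, -3)
w2 = Aw1 = (5·28 + (-4)·(-9) + (-2)·(-3); 6·28 + 0·(-9) + 7·(-3); 6·28 + (-1)·(-9) + 6·(-3)) = (182, 147, 159)
w3 = Aw2 = (4, 2205, 1899)
Ratio at component: 4 / 182 = 0.0220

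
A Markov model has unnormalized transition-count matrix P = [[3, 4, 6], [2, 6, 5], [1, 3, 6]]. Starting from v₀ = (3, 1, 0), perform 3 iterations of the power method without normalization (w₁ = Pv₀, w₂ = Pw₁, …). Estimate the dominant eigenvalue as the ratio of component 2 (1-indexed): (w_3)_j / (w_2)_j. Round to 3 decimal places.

11.242

w1 = Pv₀ = (3·3 + 4·1 + 6·0; 2·3 + 6·1 + 5·0; 1·3 + 3·1 + 6·0) = (13, 12, 6)
w2 = Pw1 = (3·13 + 4·12 + 6·6; 2·13 + 6·12 + 5·6; 1·13 + 3·12 + 6·6) = (123, 128, 85)
w3 = Pw2 = (1391, 1439, 1017)
Ratio at component: 1439 / 128 = 11.242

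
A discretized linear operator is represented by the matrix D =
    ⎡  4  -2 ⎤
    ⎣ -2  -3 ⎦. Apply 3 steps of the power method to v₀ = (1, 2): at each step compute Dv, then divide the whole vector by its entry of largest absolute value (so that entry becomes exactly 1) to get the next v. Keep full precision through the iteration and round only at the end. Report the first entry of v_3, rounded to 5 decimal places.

Dv0 = (0.000000, -8.000000); divide by -8.000000 → v1 = (0.000000, 1.000000)
Dv1 = (-2.000000, -3.000000); divide by -3.000000 → v2 = (0.666667, 1.000000)
Dv2 = (0.666667, -4.333333); divide by -4.333333 → v3 = (-0.153846, 1.000000)
Requested entry of v3: 16/-104 = -0.15385

-0.15385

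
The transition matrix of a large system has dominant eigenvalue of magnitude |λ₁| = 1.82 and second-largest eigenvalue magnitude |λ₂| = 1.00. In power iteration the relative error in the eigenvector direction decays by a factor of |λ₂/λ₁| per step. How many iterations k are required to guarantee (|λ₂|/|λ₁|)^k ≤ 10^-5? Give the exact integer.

20

|λ₂/λ₁| = 1.00/1.82 = 0.54945
Need k ≥ ln(10^-5) / ln(0.54945) = -11.5129 / -0.5988 ≈ 19.225
Smallest integer k satisfying the bound: 20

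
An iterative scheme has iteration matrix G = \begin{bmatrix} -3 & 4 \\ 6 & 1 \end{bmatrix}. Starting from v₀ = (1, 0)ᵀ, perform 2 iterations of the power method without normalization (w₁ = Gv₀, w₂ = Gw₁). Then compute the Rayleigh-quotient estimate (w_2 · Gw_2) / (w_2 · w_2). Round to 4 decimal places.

w1 = Gv₀ = (-3, 6)
w2 = Gw1 = (33, -12)
Gw2 = (-147, 186)
w2·Gw2 = 33·(-147) + (-12)·186 = -7083; w2·w2 = 33·33 + (-12)·(-12) = 1233
λ ≈ -7083/1233 = -5.7445

λ ≈ -5.7445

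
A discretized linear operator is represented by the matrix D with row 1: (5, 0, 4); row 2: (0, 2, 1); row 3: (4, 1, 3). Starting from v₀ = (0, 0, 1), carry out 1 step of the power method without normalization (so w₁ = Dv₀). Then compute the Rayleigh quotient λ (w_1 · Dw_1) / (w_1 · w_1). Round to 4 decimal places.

8.1154

w1 = Dv₀ = (5·0 + 0·0 + 4·1; 0·0 + 2·0 + 1·1; 4·0 + 1·0 + 3·1) = (4, 1, 3)
Dw1 = (32, 5, 26)
w1·Dw1 = 4·32 + 1·5 + 3·26 = 211; w1·w1 = 4·4 + 1·1 + 3·3 = 26
λ ≈ 211/26 = 8.1154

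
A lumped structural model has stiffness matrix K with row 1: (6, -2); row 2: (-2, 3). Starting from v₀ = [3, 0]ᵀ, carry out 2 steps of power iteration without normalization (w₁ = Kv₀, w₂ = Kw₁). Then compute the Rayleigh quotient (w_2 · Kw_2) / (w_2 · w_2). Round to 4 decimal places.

λ ≈ 6.9917

w1 = Kv₀ = (6·3 + (-2)·0; (-2)·3 + 3·0) = (18, -6)
w2 = Kw1 = (6·18 + (-2)·(-6); (-2)·18 + 3·(-6)) = (120, -54)
Kw2 = (828, -402)
w2·Kw2 = 120·828 + (-54)·(-402) = 121068; w2·w2 = 120·120 + (-54)·(-54) = 17316
λ ≈ 121068/17316 = 6.9917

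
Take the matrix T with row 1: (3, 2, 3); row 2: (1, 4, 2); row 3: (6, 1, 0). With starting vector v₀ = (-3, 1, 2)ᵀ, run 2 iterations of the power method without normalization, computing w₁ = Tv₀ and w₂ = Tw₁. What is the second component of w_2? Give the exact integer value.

-15

w1 = Tv₀ = (3·(-3) + 2·1 + 3·2; 1·(-3) + 4·1 + 2·2; 6·(-3) + 1·1 + 0·2) = (-1, 5, -17)
w2 = Tw1 = (3·(-1) + 2·5 + 3·(-17); 1·(-1) + 4·5 + 2·(-17); 6·(-1) + 1·5 + 0·(-17)) = (-44, -15, -1)
The requested component of w2 is -15.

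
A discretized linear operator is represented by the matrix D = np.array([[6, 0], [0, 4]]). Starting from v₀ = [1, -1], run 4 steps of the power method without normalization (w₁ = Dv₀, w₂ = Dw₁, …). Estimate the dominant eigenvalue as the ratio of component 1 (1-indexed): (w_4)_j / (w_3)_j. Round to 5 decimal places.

w1 = Dv₀ = (6, -4)
w2 = Dw1 = (36, -16)
w3 = Dw2 = (216, -64)
w4 = Dw3 = (1296, -256)
Ratio at component: 1296 / 216 = 6.00000

6.00000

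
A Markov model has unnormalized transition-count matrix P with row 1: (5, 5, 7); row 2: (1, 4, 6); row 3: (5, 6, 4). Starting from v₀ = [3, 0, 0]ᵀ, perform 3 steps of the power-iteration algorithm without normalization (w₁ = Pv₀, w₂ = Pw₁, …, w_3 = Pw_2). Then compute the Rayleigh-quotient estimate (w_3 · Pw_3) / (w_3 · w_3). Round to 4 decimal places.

w1 = Pv₀ = (15, 3, 15)
w2 = Pw1 = (195, 117, 153)
w3 = Pw2 = (2631, 1581, 2289)
Pw3 = (37083, 22689, 31797)
w3·Pw3 = 2631·37083 + 1581·22689 + 2289·31797 = 206220015; w3·w3 = 2631·2631 + 1581·1581 + 2289·2289 = 14661243
λ ≈ 206220015/14661243 = 14.0657

λ ≈ 14.0657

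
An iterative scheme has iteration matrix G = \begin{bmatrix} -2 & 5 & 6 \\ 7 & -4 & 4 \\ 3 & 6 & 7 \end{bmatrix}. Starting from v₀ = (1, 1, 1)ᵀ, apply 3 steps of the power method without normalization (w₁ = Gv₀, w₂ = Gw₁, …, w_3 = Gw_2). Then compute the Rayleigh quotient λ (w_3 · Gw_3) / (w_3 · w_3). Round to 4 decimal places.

w1 = Gv₀ = ((-2)·1 + 5·1 + 6·1; 7·1 + (-4)·1 + 4·1; 3·1 + 6·1 + 7·1) = (9, 7, 16)
w2 = Gw1 = ((-2)·9 + 5·7 + 6·16; 7·9 + (-4)·7 + 4·16; 3·9 + 6·7 + 7·16) = (113, 99, 181)
w3 = Gw2 = (1355, 1119, 2200)
Gw3 = (16085, 13809, 26179)
w3·Gw3 = 1355·16085 + 1119·13809 + 2200·26179 = 94841246; w3·w3 = 1355·1355 + 1119·1119 + 2200·2200 = 7928186
λ ≈ 94841246/7928186 = 11.9625

λ ≈ 11.9625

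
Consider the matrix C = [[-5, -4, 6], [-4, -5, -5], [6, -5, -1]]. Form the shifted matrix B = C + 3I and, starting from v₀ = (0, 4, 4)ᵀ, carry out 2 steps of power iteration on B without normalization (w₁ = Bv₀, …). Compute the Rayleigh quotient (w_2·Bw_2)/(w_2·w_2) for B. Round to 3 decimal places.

μ ≈ -1.973

B = C + 3I has rows (-2, -4, 6); (-4, -2, -5); (6, -5, 2)
w1 = Bv₀ = ((-2)·0 + (-4)·4 + 6·4; (-4)·0 + (-2)·4 + (-5)·4; 6·0 + (-5)·4 + 2·4) = (8, -28, -12)
w2 = Bw1 = ((-2)·8 + (-4)·(-28) + 6·(-12); (-4)·8 + (-2)·(-28) + (-5)·(-12); 6·8 + (-5)·(-28) + 2·(-12)) = (24, 84, 164)
Bw2 = (600, -1084, 52)
w2·Bw2 = -68128; w2·w2 = 34528; μ ≈ -68128/34528 = -1.973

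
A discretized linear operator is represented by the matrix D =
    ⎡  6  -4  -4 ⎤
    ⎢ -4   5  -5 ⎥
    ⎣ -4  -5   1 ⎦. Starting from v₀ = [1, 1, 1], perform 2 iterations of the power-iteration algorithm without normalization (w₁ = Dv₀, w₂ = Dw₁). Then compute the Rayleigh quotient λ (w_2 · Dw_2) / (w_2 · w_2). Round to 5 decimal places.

λ ≈ -2.95484

w1 = Dv₀ = (-2, -4, -8)
w2 = Dw1 = (36, 28, 20)
Dw2 = (24, -104, -264)
w2·Dw2 = 36·24 + 28·(-104) + 20·(-264) = -7328; w2·w2 = 36·36 + 28·28 + 20·20 = 2480
λ ≈ -7328/2480 = -2.95484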